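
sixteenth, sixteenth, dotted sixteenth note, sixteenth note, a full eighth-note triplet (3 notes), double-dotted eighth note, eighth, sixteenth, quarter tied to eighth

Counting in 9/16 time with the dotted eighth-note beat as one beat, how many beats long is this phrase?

7

One dotted eighth-note beat = 6 thirty-second notes.
Express everything in thirty-second notes: sixteenth = 2; sixteenth = 2; dotted sixteenth note = 3; sixteenth note = 2; a full eighth-note triplet (3 notes) (three triplet eighths span one quarter) = 8; double-dotted eighth note = 7; eighth = 4; sixteenth = 2; quarter tied to eighth (quarter + eighth) = 12.
Sum: 2 + 2 + 3 + 2 + 8 + 7 + 4 + 2 + 12 = 42.
42 ÷ 6 = 7 beats.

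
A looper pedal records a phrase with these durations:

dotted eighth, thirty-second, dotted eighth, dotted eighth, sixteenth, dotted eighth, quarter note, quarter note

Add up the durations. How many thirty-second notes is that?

Express everything in thirty-second notes: dotted eighth = 6; thirty-second = 1; dotted eighth = 6; dotted eighth = 6; sixteenth = 2; dotted eighth = 6; quarter note = 8; quarter note = 8.
Sum: 6 + 1 + 6 + 6 + 2 + 6 + 8 + 8 = 43 thirty-second notes.

43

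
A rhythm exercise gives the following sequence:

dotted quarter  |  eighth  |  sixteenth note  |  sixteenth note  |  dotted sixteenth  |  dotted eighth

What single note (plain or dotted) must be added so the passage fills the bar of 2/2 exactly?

dotted sixteenth note

The bar of 2/2 = 32 thirty-second notes.
Working in thirty-second notes: dotted quarter = 12; eighth = 4; sixteenth note = 2; sixteenth note = 2; dotted sixteenth = 3; dotted eighth = 6.
Altogether 12 + 4 + 2 + 2 + 3 + 6 = 29.
Remaining: 32 − 29 = 3 thirty-second notes, which is a dotted sixteenth note.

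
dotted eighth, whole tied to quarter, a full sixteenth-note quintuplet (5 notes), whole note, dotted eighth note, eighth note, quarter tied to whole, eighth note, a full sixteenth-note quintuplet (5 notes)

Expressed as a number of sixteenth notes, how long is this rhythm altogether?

74

Convert each value to sixteenth notes: dotted eighth = 3; whole tied to quarter (whole + quarter) = 20; a full sixteenth-note quintuplet (5 notes) (five quintuplet sixteenths span one quarter) = 4; whole note = 16; dotted eighth note = 3; eighth note = 2; quarter tied to whole (quarter + whole) = 20; eighth note = 2; a full sixteenth-note quintuplet (5 notes) (five quintuplet sixteenths span one quarter) = 4.
Sum: 3 + 20 + 4 + 16 + 3 + 2 + 20 + 2 + 4 = 74 sixteenth notes.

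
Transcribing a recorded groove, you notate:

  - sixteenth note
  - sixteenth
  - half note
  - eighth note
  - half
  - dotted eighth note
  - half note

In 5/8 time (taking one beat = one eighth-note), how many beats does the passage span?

15.5

One eighth-note beat = 2 sixteenth notes.
Convert each value to sixteenth notes: sixteenth note = 1; sixteenth = 1; half note = 8; eighth note = 2; half = 8; dotted eighth note = 3; half note = 8.
Adding: 1 + 1 + 8 + 2 + 8 + 3 + 8 = 31.
31 ÷ 2 = 15.5 beats.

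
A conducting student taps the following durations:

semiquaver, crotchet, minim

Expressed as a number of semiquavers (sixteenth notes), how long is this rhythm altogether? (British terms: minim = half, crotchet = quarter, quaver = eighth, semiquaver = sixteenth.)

13

Express everything in sixteenth notes: semiquaver = 1; crotchet = 4; minim = 8.
Sum: 1 + 4 + 8 = 13 sixteenth notes.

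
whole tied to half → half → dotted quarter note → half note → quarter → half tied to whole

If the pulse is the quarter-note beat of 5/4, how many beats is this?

18.5

One quarter-note beat = 2 eighth notes.
Working in eighth notes: whole tied to half (whole + half) = 12; half = 4; dotted quarter note = 3; half note = 4; quarter = 2; half tied to whole (half + whole) = 12.
Adding: 12 + 4 + 3 + 4 + 2 + 12 = 37.
37 ÷ 2 = 18.5 beats.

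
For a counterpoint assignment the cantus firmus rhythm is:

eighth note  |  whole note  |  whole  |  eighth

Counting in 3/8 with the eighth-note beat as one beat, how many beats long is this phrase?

One eighth-note beat = 2 sixteenth notes.
Convert each value to sixteenth notes: eighth note = 2; whole note = 16; whole = 16; eighth = 2.
Sum: 2 + 16 + 16 + 2 = 36.
36 ÷ 2 = 18 beats.

18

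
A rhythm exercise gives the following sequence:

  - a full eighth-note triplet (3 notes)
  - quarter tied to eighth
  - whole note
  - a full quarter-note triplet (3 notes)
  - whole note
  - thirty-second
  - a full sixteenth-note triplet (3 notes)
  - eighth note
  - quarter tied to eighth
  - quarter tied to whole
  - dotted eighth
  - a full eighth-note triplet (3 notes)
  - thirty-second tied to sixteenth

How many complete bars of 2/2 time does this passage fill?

5

One bar of 2/2 = 32 thirty-second notes.
Working in thirty-second notes: a full eighth-note triplet (3 notes) (three triplet eighths span one quarter) = 8; quarter tied to eighth (quarter + eighth) = 12; whole note = 32; a full quarter-note triplet (3 notes) (three triplet quarters span one half) = 16; whole note = 32; thirty-second = 1; a full sixteenth-note triplet (3 notes) (three triplet sixteenths span one eighth) = 4; eighth note = 4; quarter tied to eighth (quarter + eighth) = 12; quarter tied to whole (quarter + whole) = 40; dotted eighth = 6; a full eighth-note triplet (3 notes) (three triplet eighths span one quarter) = 8; thirty-second tied to sixteenth (thirty-second + sixteenth) = 3.
Total: 8 + 12 + 32 + 16 + 32 + 1 + 4 + 4 + 12 + 40 + 6 + 8 + 3 = 178.
178 ÷ 32 = 5 complete bars with 18 left over.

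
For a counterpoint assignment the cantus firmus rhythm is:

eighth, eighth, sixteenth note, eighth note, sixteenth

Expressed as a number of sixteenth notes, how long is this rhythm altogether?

8

Convert each value to sixteenth notes: eighth = 2; eighth = 2; sixteenth note = 1; eighth note = 2; sixteenth = 1.
Sum: 2 + 2 + 1 + 2 + 1 = 8 sixteenth notes.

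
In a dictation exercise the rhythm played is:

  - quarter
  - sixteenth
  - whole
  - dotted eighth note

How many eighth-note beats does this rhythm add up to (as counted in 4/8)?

12

One eighth-note beat = 2 sixteenth notes.
Convert each value to sixteenth notes: quarter = 4; sixteenth = 1; whole = 16; dotted eighth note = 3.
Altogether 4 + 1 + 16 + 3 = 24.
24 ÷ 2 = 12 beats.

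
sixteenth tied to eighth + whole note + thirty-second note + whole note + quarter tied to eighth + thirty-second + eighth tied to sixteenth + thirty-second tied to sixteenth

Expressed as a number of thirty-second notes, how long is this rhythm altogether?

93

Convert each value to thirty-second notes: sixteenth tied to eighth (sixteenth + eighth) = 6; whole note = 32; thirty-second note = 1; whole note = 32; quarter tied to eighth (quarter + eighth) = 12; thirty-second = 1; eighth tied to sixteenth (eighth + sixteenth) = 6; thirty-second tied to sixteenth (thirty-second + sixteenth) = 3.
Total: 6 + 32 + 1 + 32 + 12 + 1 + 6 + 3 = 93 thirty-second notes.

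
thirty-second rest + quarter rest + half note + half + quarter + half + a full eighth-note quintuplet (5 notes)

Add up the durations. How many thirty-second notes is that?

81

Express everything in thirty-second notes: thirty-second rest = 1; quarter rest = 8; half note = 16; half = 16; quarter = 8; half = 16; a full eighth-note quintuplet (5 notes) (five quintuplet eighths span one half) = 16.
Adding: 1 + 8 + 16 + 16 + 8 + 16 + 16 = 81 thirty-second notes.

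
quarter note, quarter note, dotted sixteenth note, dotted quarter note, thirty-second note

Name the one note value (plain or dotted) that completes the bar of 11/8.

The bar of 11/8 = 44 thirty-second notes.
In thirty-second notes: quarter note = 8; quarter note = 8; dotted sixteenth note = 3; dotted quarter note = 12; thirty-second note = 1.
Total: 8 + 8 + 3 + 12 + 1 = 32.
Remaining: 44 − 32 = 12 thirty-second notes, which is a dotted quarter note.

dotted quarter note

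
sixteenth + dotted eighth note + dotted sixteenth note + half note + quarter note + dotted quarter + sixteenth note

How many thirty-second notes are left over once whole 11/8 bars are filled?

5

One bar of 11/8 = 44 thirty-second notes.
Each duration in thirty-second notes: sixteenth = 2; dotted eighth note = 6; dotted sixteenth note = 3; half note = 16; quarter note = 8; dotted quarter = 12; sixteenth note = 2.
Altogether 2 + 6 + 3 + 16 + 8 + 12 + 2 = 49.
49 ÷ 44 = 1 complete bar with 5 thirty-second notes remaining.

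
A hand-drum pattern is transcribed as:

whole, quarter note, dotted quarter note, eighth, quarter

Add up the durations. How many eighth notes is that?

16

Express everything in eighth notes: whole = 8; quarter note = 2; dotted quarter note = 3; eighth = 1; quarter = 2.
Adding: 8 + 2 + 3 + 1 + 2 = 16 eighth notes.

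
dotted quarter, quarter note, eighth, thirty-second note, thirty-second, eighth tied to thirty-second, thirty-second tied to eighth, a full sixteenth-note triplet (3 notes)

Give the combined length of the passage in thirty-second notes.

40

In thirty-second notes: dotted quarter = 12; quarter note = 8; eighth = 4; thirty-second note = 1; thirty-second = 1; eighth tied to thirty-second (eighth + thirty-second) = 5; thirty-second tied to eighth (thirty-second + eighth) = 5; a full sixteenth-note triplet (3 notes) (three triplet sixteenths span one eighth) = 4.
Total: 12 + 8 + 4 + 1 + 1 + 5 + 5 + 4 = 40 thirty-second notes.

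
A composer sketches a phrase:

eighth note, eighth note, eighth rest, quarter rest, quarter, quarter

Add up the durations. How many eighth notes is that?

Convert each value to eighth notes: eighth note = 1; eighth note = 1; eighth rest = 1; quarter rest = 2; quarter = 2; quarter = 2.
Altogether 1 + 1 + 1 + 2 + 2 + 2 = 9 eighth notes.

9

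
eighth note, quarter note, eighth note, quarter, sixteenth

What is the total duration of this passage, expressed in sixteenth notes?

13

Working in sixteenth notes: eighth note = 2; quarter note = 4; eighth note = 2; quarter = 4; sixteenth = 1.
Adding: 2 + 4 + 2 + 4 + 1 = 13 sixteenth notes.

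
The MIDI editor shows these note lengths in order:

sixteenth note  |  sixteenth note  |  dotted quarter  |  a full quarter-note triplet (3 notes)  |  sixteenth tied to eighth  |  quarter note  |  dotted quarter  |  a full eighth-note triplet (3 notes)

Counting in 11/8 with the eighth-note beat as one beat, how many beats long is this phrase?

16.5

One eighth-note beat = 2 sixteenth notes.
In sixteenth notes: sixteenth note = 1; sixteenth note = 1; dotted quarter = 6; a full quarter-note triplet (3 notes) (three triplet quarters span one half) = 8; sixteenth tied to eighth (sixteenth + eighth) = 3; quarter note = 4; dotted quarter = 6; a full eighth-note triplet (3 notes) (three triplet eighths span one quarter) = 4.
Adding: 1 + 1 + 6 + 8 + 3 + 4 + 6 + 4 = 33.
33 ÷ 2 = 16.5 beats.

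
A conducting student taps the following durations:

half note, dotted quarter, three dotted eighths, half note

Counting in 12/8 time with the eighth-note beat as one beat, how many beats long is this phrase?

15.5

One eighth-note beat = 2 sixteenth notes.
Working in sixteenth notes: half note = 8; dotted quarter = 6; dotted eighth = 3; dotted eighth = 3; dotted eighth = 3; half note = 8.
Sum: 8 + 6 + 3 + 3 + 3 + 8 = 31.
31 ÷ 2 = 15.5 beats.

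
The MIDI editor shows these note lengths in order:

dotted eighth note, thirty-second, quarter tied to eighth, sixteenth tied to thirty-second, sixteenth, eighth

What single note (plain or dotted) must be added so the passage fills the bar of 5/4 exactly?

dotted quarter note

The bar of 5/4 = 40 thirty-second notes.
In thirty-second notes: dotted eighth note = 6; thirty-second = 1; quarter tied to eighth (quarter + eighth) = 12; sixteenth tied to thirty-second (sixteenth + thirty-second) = 3; sixteenth = 2; eighth = 4.
Adding: 6 + 1 + 12 + 3 + 2 + 4 = 28.
Remaining: 40 − 28 = 12 thirty-second notes, which is a dotted quarter note.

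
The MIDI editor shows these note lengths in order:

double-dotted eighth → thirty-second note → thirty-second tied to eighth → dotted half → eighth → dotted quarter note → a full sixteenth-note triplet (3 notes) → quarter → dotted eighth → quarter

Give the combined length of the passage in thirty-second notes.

Convert each value to thirty-second notes: double-dotted eighth = 7; thirty-second note = 1; thirty-second tied to eighth (thirty-second + eighth) = 5; dotted half = 24; eighth = 4; dotted quarter note = 12; a full sixteenth-note triplet (3 notes) (three triplet sixteenths span one eighth) = 4; quarter = 8; dotted eighth = 6; quarter = 8.
Adding: 7 + 1 + 5 + 24 + 4 + 12 + 4 + 8 + 6 + 8 = 79 thirty-second notes.

79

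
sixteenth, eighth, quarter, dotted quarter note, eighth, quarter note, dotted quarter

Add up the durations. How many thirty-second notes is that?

Working in thirty-second notes: sixteenth = 2; eighth = 4; quarter = 8; dotted quarter note = 12; eighth = 4; quarter note = 8; dotted quarter = 12.
Adding: 2 + 4 + 8 + 12 + 4 + 8 + 12 = 50 thirty-second notes.

50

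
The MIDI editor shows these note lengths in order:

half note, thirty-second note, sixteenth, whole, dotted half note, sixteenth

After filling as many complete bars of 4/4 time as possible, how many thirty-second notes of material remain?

One bar of 4/4 = 32 thirty-second notes.
Express everything in thirty-second notes: half note = 16; thirty-second note = 1; sixteenth = 2; whole = 32; dotted half note = 24; sixteenth = 2.
Total: 16 + 1 + 2 + 32 + 24 + 2 = 77.
77 ÷ 32 = 2 complete bars with 13 thirty-second notes remaining.

13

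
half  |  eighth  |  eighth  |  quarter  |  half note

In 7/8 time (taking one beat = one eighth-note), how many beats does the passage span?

12

One eighth-note beat = 2 sixteenth notes.
Each duration in sixteenth notes: half = 8; eighth = 2; eighth = 2; quarter = 4; half note = 8.
Adding: 8 + 2 + 2 + 4 + 8 = 24.
24 ÷ 2 = 12 beats.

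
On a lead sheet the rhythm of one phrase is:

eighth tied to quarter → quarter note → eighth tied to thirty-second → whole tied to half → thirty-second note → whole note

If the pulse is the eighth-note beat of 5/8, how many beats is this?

26.5

One eighth-note beat = 4 thirty-second notes.
Each duration in thirty-second notes: eighth tied to quarter (eighth + quarter) = 12; quarter note = 8; eighth tied to thirty-second (eighth + thirty-second) = 5; whole tied to half (whole + half) = 48; thirty-second note = 1; whole note = 32.
Total: 12 + 8 + 5 + 48 + 1 + 32 = 106.
106 ÷ 4 = 26.5 beats.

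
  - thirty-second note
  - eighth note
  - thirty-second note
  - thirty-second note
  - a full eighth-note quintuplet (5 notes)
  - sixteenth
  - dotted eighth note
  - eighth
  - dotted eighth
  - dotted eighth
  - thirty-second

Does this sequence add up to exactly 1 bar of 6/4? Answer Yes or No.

Yes

One bar of 6/4 = 48 thirty-second notes.
In thirty-second notes: thirty-second note = 1; eighth note = 4; thirty-second note = 1; thirty-second note = 1; a full eighth-note quintuplet (5 notes) (five quintuplet eighths span one half) = 16; sixteenth = 2; dotted eighth note = 6; eighth = 4; dotted eighth = 6; dotted eighth = 6; thirty-second = 1.
Adding: 1 + 4 + 1 + 1 + 16 + 2 + 6 + 4 + 6 + 6 + 1 = 48.
48 equals 48, so the answer is Yes.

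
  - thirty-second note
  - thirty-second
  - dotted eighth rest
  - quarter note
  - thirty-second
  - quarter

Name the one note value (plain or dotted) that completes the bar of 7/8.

The bar of 7/8 = 28 thirty-second notes.
Convert each value to thirty-second notes: thirty-second note = 1; thirty-second = 1; dotted eighth rest = 6; quarter note = 8; thirty-second = 1; quarter = 8.
Sum: 1 + 1 + 6 + 8 + 1 + 8 = 25.
Remaining: 28 − 25 = 3 thirty-second notes, which is a dotted sixteenth note.

dotted sixteenth note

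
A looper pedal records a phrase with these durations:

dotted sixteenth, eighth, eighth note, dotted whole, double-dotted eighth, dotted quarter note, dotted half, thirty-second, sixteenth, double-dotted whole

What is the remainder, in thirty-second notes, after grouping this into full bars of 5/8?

One bar of 5/8 = 20 thirty-second notes.
Convert each value to thirty-second notes: dotted sixteenth = 3; eighth = 4; eighth note = 4; dotted whole = 48; double-dotted eighth = 7; dotted quarter note = 12; dotted half = 24; thirty-second = 1; sixteenth = 2; double-dotted whole = 56.
Altogether 3 + 4 + 4 + 48 + 7 + 12 + 24 + 1 + 2 + 56 = 161.
161 ÷ 20 = 8 complete bars with 1 thirty-second note remaining.

1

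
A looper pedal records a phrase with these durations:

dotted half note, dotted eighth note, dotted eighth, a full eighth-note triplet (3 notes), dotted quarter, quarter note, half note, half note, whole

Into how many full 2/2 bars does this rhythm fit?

One bar of 2/2 = 16 sixteenth notes.
Each duration in sixteenth notes: dotted half note = 12; dotted eighth note = 3; dotted eighth = 3; a full eighth-note triplet (3 notes) (three triplet eighths span one quarter) = 4; dotted quarter = 6; quarter note = 4; half note = 8; half note = 8; whole = 16.
Adding: 12 + 3 + 3 + 4 + 6 + 4 + 8 + 8 + 16 = 64.
64 ÷ 16 = 4 complete bars with 0 left over.

4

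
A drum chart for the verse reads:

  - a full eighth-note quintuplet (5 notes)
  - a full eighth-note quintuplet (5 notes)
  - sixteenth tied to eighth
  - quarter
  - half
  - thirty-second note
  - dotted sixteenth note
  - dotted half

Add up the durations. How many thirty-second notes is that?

In thirty-second notes: a full eighth-note quintuplet (5 notes) (five quintuplet eighths span one half) = 16; a full eighth-note quintuplet (5 notes) (five quintuplet eighths span one half) = 16; sixteenth tied to eighth (sixteenth + eighth) = 6; quarter = 8; half = 16; thirty-second note = 1; dotted sixteenth note = 3; dotted half = 24.
Total: 16 + 16 + 6 + 8 + 16 + 1 + 3 + 24 = 90 thirty-second notes.

90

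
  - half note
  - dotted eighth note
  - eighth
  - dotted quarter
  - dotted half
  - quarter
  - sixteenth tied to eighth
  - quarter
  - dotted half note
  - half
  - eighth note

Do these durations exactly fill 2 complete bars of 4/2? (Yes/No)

One bar of 4/2 = 32 sixteenth notes, so 2 bars = 64.
Express everything in sixteenth notes: half note = 8; dotted eighth note = 3; eighth = 2; dotted quarter = 6; dotted half = 12; quarter = 4; sixteenth tied to eighth (sixteenth + eighth) = 3; quarter = 4; dotted half note = 12; half = 8; eighth note = 2.
Altogether 8 + 3 + 2 + 6 + 12 + 4 + 3 + 4 + 12 + 8 + 2 = 64.
64 equals 64, so the answer is Yes.

Yes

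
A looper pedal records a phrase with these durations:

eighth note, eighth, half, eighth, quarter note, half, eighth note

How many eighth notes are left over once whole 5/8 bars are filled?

One bar of 5/8 = 5 eighth notes.
Each duration in eighth notes: eighth note = 1; eighth = 1; half = 4; eighth = 1; quarter note = 2; half = 4; eighth note = 1.
Sum: 1 + 1 + 4 + 1 + 2 + 4 + 1 = 14.
14 ÷ 5 = 2 complete bars with 4 eighth notes remaining.

4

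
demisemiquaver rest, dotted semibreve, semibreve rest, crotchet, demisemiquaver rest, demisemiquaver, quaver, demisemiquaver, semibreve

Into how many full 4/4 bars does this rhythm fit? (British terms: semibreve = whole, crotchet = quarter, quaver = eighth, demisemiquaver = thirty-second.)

4

One bar of 4/4 = 32 thirty-second notes.
Express everything in thirty-second notes: demisemiquaver rest = 1; dotted semibreve = 48; semibreve rest = 32; crotchet = 8; demisemiquaver rest = 1; demisemiquaver = 1; quaver = 4; demisemiquaver = 1; semibreve = 32.
Altogether 1 + 48 + 32 + 8 + 1 + 1 + 4 + 1 + 32 = 128.
128 ÷ 32 = 4 complete bars with 0 left over.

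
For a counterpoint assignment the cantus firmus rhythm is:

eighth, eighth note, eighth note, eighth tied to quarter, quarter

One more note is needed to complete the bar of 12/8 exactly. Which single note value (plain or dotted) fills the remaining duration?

half note

The bar of 12/8 = 12 eighth notes.
In eighth notes: eighth = 1; eighth note = 1; eighth note = 1; eighth tied to quarter (eighth + quarter) = 3; quarter = 2.
Total: 1 + 1 + 1 + 3 + 2 = 8.
Remaining: 12 − 8 = 4 eighth notes, which is a half note.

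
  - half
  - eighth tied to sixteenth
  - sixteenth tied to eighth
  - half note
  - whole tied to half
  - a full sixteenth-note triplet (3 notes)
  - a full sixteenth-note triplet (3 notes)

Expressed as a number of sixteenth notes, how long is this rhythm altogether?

50

Express everything in sixteenth notes: half = 8; eighth tied to sixteenth (eighth + sixteenth) = 3; sixteenth tied to eighth (sixteenth + eighth) = 3; half note = 8; whole tied to half (whole + half) = 24; a full sixteenth-note triplet (3 notes) (three triplet sixteenths span one eighth) = 2; a full sixteenth-note triplet (3 notes) (three triplet sixteenths span one eighth) = 2.
Total: 8 + 3 + 3 + 8 + 24 + 2 + 2 = 50 sixteenth notes.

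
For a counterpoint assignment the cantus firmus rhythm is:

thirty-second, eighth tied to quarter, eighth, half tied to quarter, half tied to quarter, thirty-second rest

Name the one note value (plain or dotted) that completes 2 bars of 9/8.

2 bars of 9/8 = 72 thirty-second notes.
Each duration in thirty-second notes: thirty-second = 1; eighth tied to quarter (eighth + quarter) = 12; eighth = 4; half tied to quarter (half + quarter) = 24; half tied to quarter (half + quarter) = 24; thirty-second rest = 1.
Total: 1 + 12 + 4 + 24 + 24 + 1 = 66.
Remaining: 72 − 66 = 6 thirty-second notes, which is a dotted eighth note.

dotted eighth note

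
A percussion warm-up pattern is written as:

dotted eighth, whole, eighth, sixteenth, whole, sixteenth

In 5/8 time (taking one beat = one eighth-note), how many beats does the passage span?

19.5

One eighth-note beat = 2 sixteenth notes.
Convert each value to sixteenth notes: dotted eighth = 3; whole = 16; eighth = 2; sixteenth = 1; whole = 16; sixteenth = 1.
Adding: 3 + 16 + 2 + 1 + 16 + 1 = 39.
39 ÷ 2 = 19.5 beats.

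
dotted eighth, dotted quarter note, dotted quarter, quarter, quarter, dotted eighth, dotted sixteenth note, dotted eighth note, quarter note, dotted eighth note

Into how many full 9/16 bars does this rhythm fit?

4

One bar of 9/16 = 18 thirty-second notes.
Working in thirty-second notes: dotted eighth = 6; dotted quarter note = 12; dotted quarter = 12; quarter = 8; quarter = 8; dotted eighth = 6; dotted sixteenth note = 3; dotted eighth note = 6; quarter note = 8; dotted eighth note = 6.
Total: 6 + 12 + 12 + 8 + 8 + 6 + 3 + 6 + 8 + 6 = 75.
75 ÷ 18 = 4 complete bars with 3 left over.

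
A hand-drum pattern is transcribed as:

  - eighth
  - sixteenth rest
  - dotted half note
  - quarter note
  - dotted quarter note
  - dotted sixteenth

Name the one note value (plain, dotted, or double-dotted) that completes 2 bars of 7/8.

2 bars of 7/8 = 56 thirty-second notes.
In thirty-second notes: eighth = 4; sixteenth rest = 2; dotted half note = 24; quarter note = 8; dotted quarter note = 12; dotted sixteenth = 3.
Altogether 4 + 2 + 24 + 8 + 12 + 3 = 53.
Remaining: 56 − 53 = 3 thirty-second notes, which is a dotted sixteenth note.

dotted sixteenth note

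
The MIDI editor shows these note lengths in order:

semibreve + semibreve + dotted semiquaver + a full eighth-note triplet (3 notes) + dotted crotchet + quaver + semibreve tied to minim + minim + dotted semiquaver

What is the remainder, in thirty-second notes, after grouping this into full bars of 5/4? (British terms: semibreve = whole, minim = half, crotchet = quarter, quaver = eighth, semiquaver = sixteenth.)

38

One bar of 5/4 = 40 thirty-second notes.
Each duration in thirty-second notes: semibreve = 32; semibreve = 32; dotted semiquaver = 3; a full eighth-note triplet (3 notes) (three triplet eighths span one quarter) = 8; dotted crotchet = 12; quaver = 4; semibreve tied to minim (semibreve + minim) = 48; minim = 16; dotted semiquaver = 3.
Adding: 32 + 32 + 3 + 8 + 12 + 4 + 48 + 16 + 3 = 158.
158 ÷ 40 = 3 complete bars with 38 thirty-second notes remaining.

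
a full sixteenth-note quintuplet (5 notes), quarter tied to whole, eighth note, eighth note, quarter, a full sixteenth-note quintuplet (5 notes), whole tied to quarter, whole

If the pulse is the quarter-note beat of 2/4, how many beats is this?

One quarter-note beat = 2 eighth notes.
In eighth notes: a full sixteenth-note quintuplet (5 notes) (five quintuplet sixteenths span one quarter) = 2; quarter tied to whole (quarter + whole) = 10; eighth note = 1; eighth note = 1; quarter = 2; a full sixteenth-note quintuplet (5 notes) (five quintuplet sixteenths span one quarter) = 2; whole tied to quarter (whole + quarter) = 10; whole = 8.
Sum: 2 + 10 + 1 + 1 + 2 + 2 + 10 + 8 = 36.
36 ÷ 2 = 18 beats.

18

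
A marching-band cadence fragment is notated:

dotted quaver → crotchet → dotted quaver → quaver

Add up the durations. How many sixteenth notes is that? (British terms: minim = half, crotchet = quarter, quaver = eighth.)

12

Express everything in sixteenth notes: dotted quaver = 3; crotchet = 4; dotted quaver = 3; quaver = 2.
Adding: 3 + 4 + 3 + 2 = 12 sixteenth notes.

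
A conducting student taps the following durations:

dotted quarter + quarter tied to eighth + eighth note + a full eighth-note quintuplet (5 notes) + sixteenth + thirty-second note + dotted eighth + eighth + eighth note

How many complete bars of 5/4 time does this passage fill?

1

One bar of 5/4 = 40 thirty-second notes.
Working in thirty-second notes: dotted quarter = 12; quarter tied to eighth (quarter + eighth) = 12; eighth note = 4; a full eighth-note quintuplet (5 notes) (five quintuplet eighths span one half) = 16; sixteenth = 2; thirty-second note = 1; dotted eighth = 6; eighth = 4; eighth note = 4.
Sum: 12 + 12 + 4 + 16 + 2 + 1 + 6 + 4 + 4 = 61.
61 ÷ 40 = 1 complete bar with 21 left over.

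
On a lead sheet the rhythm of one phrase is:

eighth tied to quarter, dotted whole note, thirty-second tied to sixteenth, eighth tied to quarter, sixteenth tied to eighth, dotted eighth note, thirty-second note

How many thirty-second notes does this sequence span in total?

88

Express everything in thirty-second notes: eighth tied to quarter (eighth + quarter) = 12; dotted whole note = 48; thirty-second tied to sixteenth (thirty-second + sixteenth) = 3; eighth tied to quarter (eighth + quarter) = 12; sixteenth tied to eighth (sixteenth + eighth) = 6; dotted eighth note = 6; thirty-second note = 1.
Adding: 12 + 48 + 3 + 12 + 6 + 6 + 1 = 88 thirty-second notes.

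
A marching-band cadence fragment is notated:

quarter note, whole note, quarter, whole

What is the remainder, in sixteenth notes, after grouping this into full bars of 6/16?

One bar of 6/16 = 3 eighth notes.
Each duration in eighth notes: quarter note = 2; whole note = 8; quarter = 2; whole = 8.
Sum: 2 + 8 + 2 + 8 = 20.
20 ÷ 3 = 6 complete bars with 2 eighth notes remaining = 4 sixteenth notes.

4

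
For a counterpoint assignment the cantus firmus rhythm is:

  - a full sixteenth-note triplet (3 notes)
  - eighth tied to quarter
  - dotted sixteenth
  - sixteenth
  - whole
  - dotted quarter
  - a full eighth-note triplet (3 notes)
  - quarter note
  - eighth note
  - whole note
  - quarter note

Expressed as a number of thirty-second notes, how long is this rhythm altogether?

125

Each duration in thirty-second notes: a full sixteenth-note triplet (3 notes) (three triplet sixteenths span one eighth) = 4; eighth tied to quarter (eighth + quarter) = 12; dotted sixteenth = 3; sixteenth = 2; whole = 32; dotted quarter = 12; a full eighth-note triplet (3 notes) (three triplet eighths span one quarter) = 8; quarter note = 8; eighth note = 4; whole note = 32; quarter note = 8.
Total: 4 + 12 + 3 + 2 + 32 + 12 + 8 + 8 + 4 + 32 + 8 = 125 thirty-second notes.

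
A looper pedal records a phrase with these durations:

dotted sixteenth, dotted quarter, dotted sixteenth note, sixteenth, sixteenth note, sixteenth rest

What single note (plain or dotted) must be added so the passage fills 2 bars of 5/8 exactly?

2 bars of 5/8 = 40 thirty-second notes.
Working in thirty-second notes: dotted sixteenth = 3; dotted quarter = 12; dotted sixteenth note = 3; sixteenth = 2; sixteenth note = 2; sixteenth rest = 2.
Altogether 3 + 12 + 3 + 2 + 2 + 2 = 24.
Remaining: 40 − 24 = 16 thirty-second notes, which is a half note.

half note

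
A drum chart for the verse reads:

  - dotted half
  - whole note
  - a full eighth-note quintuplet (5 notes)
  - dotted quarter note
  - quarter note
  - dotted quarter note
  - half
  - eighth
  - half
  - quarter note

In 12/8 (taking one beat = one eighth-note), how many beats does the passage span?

37

One eighth-note beat = 2 sixteenth notes.
Each duration in sixteenth notes: dotted half = 12; whole note = 16; a full eighth-note quintuplet (5 notes) (five quintuplet eighths span one half) = 8; dotted quarter note = 6; quarter note = 4; dotted quarter note = 6; half = 8; eighth = 2; half = 8; quarter note = 4.
Sum: 12 + 16 + 8 + 6 + 4 + 6 + 8 + 2 + 8 + 4 = 74.
74 ÷ 2 = 37 beats.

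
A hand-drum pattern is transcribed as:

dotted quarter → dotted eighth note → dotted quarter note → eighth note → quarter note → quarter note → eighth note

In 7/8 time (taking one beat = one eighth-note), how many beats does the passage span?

One eighth-note beat = 2 sixteenth notes.
In sixteenth notes: dotted quarter = 6; dotted eighth note = 3; dotted quarter note = 6; eighth note = 2; quarter note = 4; quarter note = 4; eighth note = 2.
Sum: 6 + 3 + 6 + 2 + 4 + 4 + 2 = 27.
27 ÷ 2 = 13.5 beats.

13.5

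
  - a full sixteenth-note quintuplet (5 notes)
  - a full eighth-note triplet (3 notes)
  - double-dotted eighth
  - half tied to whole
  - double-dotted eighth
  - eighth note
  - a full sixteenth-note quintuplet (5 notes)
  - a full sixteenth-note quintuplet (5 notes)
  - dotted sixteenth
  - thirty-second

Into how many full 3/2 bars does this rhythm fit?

2

One bar of 3/2 = 48 thirty-second notes.
In thirty-second notes: a full sixteenth-note quintuplet (5 notes) (five quintuplet sixteenths span one quarter) = 8; a full eighth-note triplet (3 notes) (three triplet eighths span one quarter) = 8; double-dotted eighth = 7; half tied to whole (half + whole) = 48; double-dotted eighth = 7; eighth note = 4; a full sixteenth-note quintuplet (5 notes) (five quintuplet sixteenths span one quarter) = 8; a full sixteenth-note quintuplet (5 notes) (five quintuplet sixteenths span one quarter) = 8; dotted sixteenth = 3; thirty-second = 1.
Sum: 8 + 8 + 7 + 48 + 7 + 4 + 8 + 8 + 3 + 1 = 102.
102 ÷ 48 = 2 complete bars with 6 left over.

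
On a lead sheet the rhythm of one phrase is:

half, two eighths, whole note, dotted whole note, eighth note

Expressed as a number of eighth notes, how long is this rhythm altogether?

Working in eighth notes: half = 4; eighth = 1; eighth = 1; whole note = 8; dotted whole note = 12; eighth note = 1.
Adding: 4 + 1 + 1 + 8 + 12 + 1 = 27 eighth notes.

27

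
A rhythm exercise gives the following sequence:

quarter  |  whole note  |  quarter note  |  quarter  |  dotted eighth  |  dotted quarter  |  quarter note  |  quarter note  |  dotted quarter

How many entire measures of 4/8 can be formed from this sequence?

One bar of 4/8 = 8 sixteenth notes.
In sixteenth notes: quarter = 4; whole note = 16; quarter note = 4; quarter = 4; dotted eighth = 3; dotted quarter = 6; quarter note = 4; quarter note = 4; dotted quarter = 6.
Altogether 4 + 16 + 4 + 4 + 3 + 6 + 4 + 4 + 6 = 51.
51 ÷ 8 = 6 complete bars with 3 left over.

6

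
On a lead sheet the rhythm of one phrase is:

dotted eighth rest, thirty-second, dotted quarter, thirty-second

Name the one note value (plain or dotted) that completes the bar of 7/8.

quarter note

The bar of 7/8 = 28 thirty-second notes.
In thirty-second notes: dotted eighth rest = 6; thirty-second = 1; dotted quarter = 12; thirty-second = 1.
Altogether 6 + 1 + 12 + 1 = 20.
Remaining: 28 − 20 = 8 thirty-second notes, which is a quarter note.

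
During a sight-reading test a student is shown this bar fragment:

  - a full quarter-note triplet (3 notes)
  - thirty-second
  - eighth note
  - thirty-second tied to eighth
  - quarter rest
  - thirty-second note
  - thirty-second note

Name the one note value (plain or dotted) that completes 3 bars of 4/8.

3 bars of 4/8 = 48 thirty-second notes.
In thirty-second notes: a full quarter-note triplet (3 notes) (three triplet quarters span one half) = 16; thirty-second = 1; eighth note = 4; thirty-second tied to eighth (thirty-second + eighth) = 5; quarter rest = 8; thirty-second note = 1; thirty-second note = 1.
Altogether 16 + 1 + 4 + 5 + 8 + 1 + 1 = 36.
Remaining: 48 − 36 = 12 thirty-second notes, which is a dotted quarter note.

dotted quarter note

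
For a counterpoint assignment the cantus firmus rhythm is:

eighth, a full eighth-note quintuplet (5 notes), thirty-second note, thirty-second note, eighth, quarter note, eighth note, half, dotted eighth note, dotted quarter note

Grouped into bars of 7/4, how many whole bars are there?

1

One bar of 7/4 = 56 thirty-second notes.
In thirty-second notes: eighth = 4; a full eighth-note quintuplet (5 notes) (five quintuplet eighths span one half) = 16; thirty-second note = 1; thirty-second note = 1; eighth = 4; quarter note = 8; eighth note = 4; half = 16; dotted eighth note = 6; dotted quarter note = 12.
Altogether 4 + 16 + 1 + 1 + 4 + 8 + 4 + 16 + 6 + 12 = 72.
72 ÷ 56 = 1 complete bar with 16 left over.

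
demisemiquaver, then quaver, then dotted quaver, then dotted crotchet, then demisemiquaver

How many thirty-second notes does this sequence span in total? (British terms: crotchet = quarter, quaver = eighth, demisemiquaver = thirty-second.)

Express everything in thirty-second notes: demisemiquaver = 1; quaver = 4; dotted quaver = 6; dotted crotchet = 12; demisemiquaver = 1.
Altogether 1 + 4 + 6 + 12 + 1 = 24 thirty-second notes.

24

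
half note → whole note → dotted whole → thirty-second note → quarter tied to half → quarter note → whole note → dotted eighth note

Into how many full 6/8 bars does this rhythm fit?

One bar of 6/8 = 24 thirty-second notes.
Express everything in thirty-second notes: half note = 16; whole note = 32; dotted whole = 48; thirty-second note = 1; quarter tied to half (quarter + half) = 24; quarter note = 8; whole note = 32; dotted eighth note = 6.
Sum: 16 + 32 + 48 + 1 + 24 + 8 + 32 + 6 = 167.
167 ÷ 24 = 6 complete bars with 23 left over.

6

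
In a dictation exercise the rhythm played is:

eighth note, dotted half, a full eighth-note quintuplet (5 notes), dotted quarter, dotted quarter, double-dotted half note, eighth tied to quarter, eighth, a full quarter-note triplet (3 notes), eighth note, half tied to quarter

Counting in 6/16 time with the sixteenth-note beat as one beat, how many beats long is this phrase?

One sixteenth-note beat = 2 thirty-second notes.
In thirty-second notes: eighth note = 4; dotted half = 24; a full eighth-note quintuplet (5 notes) (five quintuplet eighths span one half) = 16; dotted quarter = 12; dotted quarter = 12; double-dotted half note = 28; eighth tied to quarter (eighth + quarter) = 12; eighth = 4; a full quarter-note triplet (3 notes) (three triplet quarters span one half) = 16; eighth note = 4; half tied to quarter (half + quarter) = 24.
Sum: 4 + 24 + 16 + 12 + 12 + 28 + 12 + 4 + 16 + 4 + 24 = 156.
156 ÷ 2 = 78 beats.

78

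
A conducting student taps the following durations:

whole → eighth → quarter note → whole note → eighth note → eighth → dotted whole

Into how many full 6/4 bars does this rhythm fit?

2

One bar of 6/4 = 12 eighth notes.
Express everything in eighth notes: whole = 8; eighth = 1; quarter note = 2; whole note = 8; eighth note = 1; eighth = 1; dotted whole = 12.
Adding: 8 + 1 + 2 + 8 + 1 + 1 + 12 = 33.
33 ÷ 12 = 2 complete bars with 9 left over.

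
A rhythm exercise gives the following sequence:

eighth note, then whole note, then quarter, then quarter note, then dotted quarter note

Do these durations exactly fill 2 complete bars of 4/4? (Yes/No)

Yes

One bar of 4/4 = 8 eighth notes, so 2 bars = 16.
Working in eighth notes: eighth note = 1; whole note = 8; quarter = 2; quarter note = 2; dotted quarter note = 3.
Adding: 1 + 8 + 2 + 2 + 3 = 16.
16 equals 16, so the answer is Yes.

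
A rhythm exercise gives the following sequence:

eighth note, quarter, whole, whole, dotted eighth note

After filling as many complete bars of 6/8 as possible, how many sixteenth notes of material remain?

One bar of 6/8 = 12 sixteenth notes.
Express everything in sixteenth notes: eighth note = 2; quarter = 4; whole = 16; whole = 16; dotted eighth note = 3.
Total: 2 + 4 + 16 + 16 + 3 = 41.
41 ÷ 12 = 3 complete bars with 5 sixteenth notes remaining.

5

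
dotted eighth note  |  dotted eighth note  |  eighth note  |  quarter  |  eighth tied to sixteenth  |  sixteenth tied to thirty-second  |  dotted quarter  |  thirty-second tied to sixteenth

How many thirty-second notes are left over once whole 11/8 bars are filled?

4

One bar of 11/8 = 44 thirty-second notes.
Working in thirty-second notes: dotted eighth note = 6; dotted eighth note = 6; eighth note = 4; quarter = 8; eighth tied to sixteenth (eighth + sixteenth) = 6; sixteenth tied to thirty-second (sixteenth + thirty-second) = 3; dotted quarter = 12; thirty-second tied to sixteenth (thirty-second + sixteenth) = 3.
Sum: 6 + 6 + 4 + 8 + 6 + 3 + 12 + 3 = 48.
48 ÷ 44 = 1 complete bar with 4 thirty-second notes remaining.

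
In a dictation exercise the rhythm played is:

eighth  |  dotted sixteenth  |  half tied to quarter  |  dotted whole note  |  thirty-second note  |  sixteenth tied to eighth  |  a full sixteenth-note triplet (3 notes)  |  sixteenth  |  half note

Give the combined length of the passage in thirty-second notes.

Working in thirty-second notes: eighth = 4; dotted sixteenth = 3; half tied to quarter (half + quarter) = 24; dotted whole note = 48; thirty-second note = 1; sixteenth tied to eighth (sixteenth + eighth) = 6; a full sixteenth-note triplet (3 notes) (three triplet sixteenths span one eighth) = 4; sixteenth = 2; half note = 16.
Sum: 4 + 3 + 24 + 48 + 1 + 6 + 4 + 2 + 16 = 108 thirty-second notes.

108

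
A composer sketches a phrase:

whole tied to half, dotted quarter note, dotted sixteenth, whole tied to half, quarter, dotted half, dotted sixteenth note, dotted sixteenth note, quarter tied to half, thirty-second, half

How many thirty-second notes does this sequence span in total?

Working in thirty-second notes: whole tied to half (whole + half) = 48; dotted quarter note = 12; dotted sixteenth = 3; whole tied to half (whole + half) = 48; quarter = 8; dotted half = 24; dotted sixteenth note = 3; dotted sixteenth note = 3; quarter tied to half (quarter + half) = 24; thirty-second = 1; half = 16.
Total: 48 + 12 + 3 + 48 + 8 + 24 + 3 + 3 + 24 + 1 + 16 = 190 thirty-second notes.

190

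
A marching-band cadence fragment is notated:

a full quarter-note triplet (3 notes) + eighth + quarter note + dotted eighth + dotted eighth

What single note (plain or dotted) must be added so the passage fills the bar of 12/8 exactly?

The bar of 12/8 = 24 sixteenth notes.
Express everything in sixteenth notes: a full quarter-note triplet (3 notes) (three triplet quarters span one half) = 8; eighth = 2; quarter note = 4; dotted eighth = 3; dotted eighth = 3.
Total: 8 + 2 + 4 + 3 + 3 = 20.
Remaining: 24 − 20 = 4 sixteenth notes, which is a quarter note.

quarter note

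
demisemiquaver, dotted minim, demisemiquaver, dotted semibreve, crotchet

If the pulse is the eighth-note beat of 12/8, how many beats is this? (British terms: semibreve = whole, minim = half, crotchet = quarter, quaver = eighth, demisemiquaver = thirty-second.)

One eighth-note beat = 4 thirty-second notes.
Working in thirty-second notes: demisemiquaver = 1; dotted minim = 24; demisemiquaver = 1; dotted semibreve = 48; crotchet = 8.
Sum: 1 + 24 + 1 + 48 + 8 = 82.
82 ÷ 4 = 20.5 beats.

20.5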